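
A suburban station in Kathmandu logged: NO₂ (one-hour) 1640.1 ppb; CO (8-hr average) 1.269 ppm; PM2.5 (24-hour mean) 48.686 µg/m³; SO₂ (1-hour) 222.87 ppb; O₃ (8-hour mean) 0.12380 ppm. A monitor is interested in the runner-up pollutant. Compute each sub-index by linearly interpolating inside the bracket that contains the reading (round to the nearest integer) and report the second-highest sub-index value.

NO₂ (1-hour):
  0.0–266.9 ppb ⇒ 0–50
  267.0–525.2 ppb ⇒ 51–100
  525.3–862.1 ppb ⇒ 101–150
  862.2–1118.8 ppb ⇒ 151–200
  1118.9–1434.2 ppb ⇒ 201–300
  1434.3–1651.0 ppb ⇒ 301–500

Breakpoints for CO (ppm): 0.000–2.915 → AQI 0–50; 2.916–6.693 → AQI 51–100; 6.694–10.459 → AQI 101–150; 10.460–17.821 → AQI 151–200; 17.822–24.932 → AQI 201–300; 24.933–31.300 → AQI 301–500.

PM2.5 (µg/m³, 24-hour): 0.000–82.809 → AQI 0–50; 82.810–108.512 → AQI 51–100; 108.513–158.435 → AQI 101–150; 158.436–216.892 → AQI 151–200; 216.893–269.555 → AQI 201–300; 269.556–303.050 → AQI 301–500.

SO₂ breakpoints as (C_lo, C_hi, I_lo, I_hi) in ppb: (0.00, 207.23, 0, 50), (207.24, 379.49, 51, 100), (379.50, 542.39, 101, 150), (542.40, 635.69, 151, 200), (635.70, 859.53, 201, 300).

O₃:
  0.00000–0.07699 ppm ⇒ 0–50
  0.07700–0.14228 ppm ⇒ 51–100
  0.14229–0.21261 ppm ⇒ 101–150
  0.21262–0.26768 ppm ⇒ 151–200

86

NO₂: row 1434.3–1651.0 (AQI 301–500). (500−301)·(1640.1−1434.3)/(1651.0−1434.3) + 301 = 199·205.8/216.7 + 301 ≈ 489.99 → 490.
CO: row 0.000–2.915 (AQI 0–50). (50−0)·(1.269−0.000)/(2.915−0.000) + 0 = 50·1.269/2.915 + 0 ≈ 21.77 → 22.
PM2.5 48.686: bracket 0.000–82.809 → index 0–50; slope 50/82.809, offset 48.686.
AQI = 0 + 50/82.809·48.686 ≈ 29.40 ⇒ 29.
SO₂: row 207.24–379.49 (AQI 51–100). (100−51)·(222.87−207.24)/(379.49−207.24) + 51 = 49·15.63/172.25 + 51 ≈ 55.45 → 55.
O₃ 0.12380: bracket 0.07700–0.14228 → index 51–100; slope 49/0.06528, offset 0.04680.
AQI = 51 + 49/0.06528·0.04680 ≈ 86.13 ⇒ 86.
Sub-indices: NO₂→490, CO→22, PM2.5→29, SO₂→55, O₃→86. Ranked high→low: 490, 86, 55, 29, 22. Second-highest sub-index = 86.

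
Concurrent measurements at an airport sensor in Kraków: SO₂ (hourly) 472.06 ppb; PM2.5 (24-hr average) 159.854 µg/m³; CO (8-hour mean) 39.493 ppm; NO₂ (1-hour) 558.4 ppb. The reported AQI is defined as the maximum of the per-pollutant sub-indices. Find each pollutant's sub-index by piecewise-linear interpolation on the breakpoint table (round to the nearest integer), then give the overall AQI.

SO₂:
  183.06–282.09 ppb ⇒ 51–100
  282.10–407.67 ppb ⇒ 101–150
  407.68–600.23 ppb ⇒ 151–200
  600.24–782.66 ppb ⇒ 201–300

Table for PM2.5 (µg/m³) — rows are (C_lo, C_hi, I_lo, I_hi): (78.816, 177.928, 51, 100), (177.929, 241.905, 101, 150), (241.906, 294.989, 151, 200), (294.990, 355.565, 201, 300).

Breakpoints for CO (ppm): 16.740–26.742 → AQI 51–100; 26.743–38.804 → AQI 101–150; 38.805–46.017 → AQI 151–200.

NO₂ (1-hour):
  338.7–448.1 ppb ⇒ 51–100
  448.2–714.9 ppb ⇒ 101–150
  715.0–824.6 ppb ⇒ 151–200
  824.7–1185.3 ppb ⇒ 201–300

167

SO₂: 472.06 ∈ [407.68, 600.23] ↔ index [151, 200].
151 + (472.06−407.68)·(200−151)/(600.23−407.68) = 151 + 64.38·49/192.55 ≈ 167.38, so AQI = 167.
PM2.5: 159.854 lies in 78.816–177.928, so I_lo=51, I_hi=100, C_lo=78.816, C_hi=177.928.
(100−51)/(177.928−78.816) × (159.854−78.816) + 51 = 49/99.112 × 81.038 + 51 ≈ 91.06 → 91.
CO: row 38.805–46.017 (AQI 151–200). (200−151)·(39.493−38.805)/(46.017−38.805) + 151 = 49·0.688/7.212 + 151 ≈ 155.67 → 156.
NO₂: row 448.2–714.9 (AQI 101–150). (150−101)·(558.4−448.2)/(714.9−448.2) + 101 = 49·110.2/266.7 + 101 ≈ 121.25 → 121.
Sub-indices: SO₂→167, PM2.5→91, CO→156, NO₂→121. Overall AQI = max = 167; dominant pollutant is SO₂.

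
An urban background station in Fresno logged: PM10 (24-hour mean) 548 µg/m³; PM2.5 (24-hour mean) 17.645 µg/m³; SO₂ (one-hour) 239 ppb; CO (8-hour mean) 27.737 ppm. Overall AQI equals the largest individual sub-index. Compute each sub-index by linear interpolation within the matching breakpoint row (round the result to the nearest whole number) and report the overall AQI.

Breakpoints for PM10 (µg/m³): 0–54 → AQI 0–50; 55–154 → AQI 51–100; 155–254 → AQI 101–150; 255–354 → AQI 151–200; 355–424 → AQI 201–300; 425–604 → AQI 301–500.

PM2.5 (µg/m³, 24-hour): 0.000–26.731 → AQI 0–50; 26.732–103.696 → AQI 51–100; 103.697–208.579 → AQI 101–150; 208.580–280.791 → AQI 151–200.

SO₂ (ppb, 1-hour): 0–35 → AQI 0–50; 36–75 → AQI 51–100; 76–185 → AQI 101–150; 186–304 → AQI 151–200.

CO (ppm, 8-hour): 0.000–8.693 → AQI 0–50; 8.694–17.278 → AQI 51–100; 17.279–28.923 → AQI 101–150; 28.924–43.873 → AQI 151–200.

438

PM10: 548 ∈ [425, 604] ↔ index [301, 500].
301 + (548−425)·(500−301)/(604−425) = 301 + 123·199/179 ≈ 437.74, so AQI = 438.
PM2.5: 17.645 lies in 0.000–26.731, so I_lo=0, I_hi=50, C_lo=0.000, C_hi=26.731.
(50−0)/(26.731−0.000) × (17.645−0.000) + 0 = 50/26.731 × 17.645 + 0 ≈ 33.00 → 33.
SO₂: 239 ∈ [186, 304] ↔ index [151, 200].
151 + (239−186)·(200−151)/(304−186) = 151 + 53·49/118 ≈ 173.01, so AQI = 173.
CO: row 17.279–28.923 (AQI 101–150). (150−101)·(27.737−17.279)/(28.923−17.279) + 101 = 49·10.458/11.644 + 101 ≈ 145.01 → 145.
Sub-indices: PM10→438, PM2.5→33, SO₂→173, CO→145. Overall AQI = max = 438; dominant pollutant is PM10.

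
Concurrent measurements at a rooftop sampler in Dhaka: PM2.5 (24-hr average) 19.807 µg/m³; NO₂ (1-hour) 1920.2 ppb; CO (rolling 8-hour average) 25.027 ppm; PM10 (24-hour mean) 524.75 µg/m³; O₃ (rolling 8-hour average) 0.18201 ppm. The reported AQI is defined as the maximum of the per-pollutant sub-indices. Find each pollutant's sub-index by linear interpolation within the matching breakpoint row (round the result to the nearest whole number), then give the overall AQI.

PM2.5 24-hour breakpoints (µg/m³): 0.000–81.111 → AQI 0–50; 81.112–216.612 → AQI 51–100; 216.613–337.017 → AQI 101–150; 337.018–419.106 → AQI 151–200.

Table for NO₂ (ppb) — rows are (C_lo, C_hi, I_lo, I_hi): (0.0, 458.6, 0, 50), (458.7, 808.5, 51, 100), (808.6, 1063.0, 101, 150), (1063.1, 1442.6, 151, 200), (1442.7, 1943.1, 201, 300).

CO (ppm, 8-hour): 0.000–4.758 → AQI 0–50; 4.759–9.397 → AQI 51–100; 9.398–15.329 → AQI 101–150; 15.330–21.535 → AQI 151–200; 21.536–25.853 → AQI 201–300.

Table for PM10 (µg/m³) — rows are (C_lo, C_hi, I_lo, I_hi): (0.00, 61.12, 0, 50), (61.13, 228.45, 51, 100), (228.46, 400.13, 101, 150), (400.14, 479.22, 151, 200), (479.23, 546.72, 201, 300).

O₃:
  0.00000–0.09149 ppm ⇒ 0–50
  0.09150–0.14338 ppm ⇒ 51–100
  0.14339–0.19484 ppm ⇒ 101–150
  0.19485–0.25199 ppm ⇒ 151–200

PM2.5: 19.807 ∈ [0.000, 81.111] ↔ index [0, 50].
0 + (19.807−0.000)·(50−0)/(81.111−0.000) = 0 + 19.807·50/81.111 ≈ 12.21, so AQI = 12.
NO₂: 1920.2 lies in 1442.7–1943.1, so I_lo=201, I_hi=300, C_lo=1442.7, C_hi=1943.1.
(300−201)/(1943.1−1442.7) × (1920.2−1442.7) + 201 = 99/500.4 × 477.5 + 201 ≈ 295.47 → 295.
CO: row 21.536–25.853 (AQI 201–300). (300−201)·(25.027−21.536)/(25.853−21.536) + 201 = 99·3.491/4.317 + 201 ≈ 281.06 → 281.
PM10 524.75: bracket 479.23–546.72 → index 201–300; slope 99/67.49, offset 45.52.
AQI = 201 + 99/67.49·45.52 ≈ 267.77 ⇒ 268.
O₃: 0.18201 ∈ [0.14339, 0.19484] ↔ index [101, 150].
101 + (0.18201−0.14339)·(150−101)/(0.19484−0.14339) = 101 + 0.03862·49/0.05145 ≈ 137.78, so AQI = 138.
Sub-indices: PM2.5→12, NO₂→295, CO→281, PM10→268, O₃→138. Overall AQI = max = 295; dominant pollutant is NO₂.

295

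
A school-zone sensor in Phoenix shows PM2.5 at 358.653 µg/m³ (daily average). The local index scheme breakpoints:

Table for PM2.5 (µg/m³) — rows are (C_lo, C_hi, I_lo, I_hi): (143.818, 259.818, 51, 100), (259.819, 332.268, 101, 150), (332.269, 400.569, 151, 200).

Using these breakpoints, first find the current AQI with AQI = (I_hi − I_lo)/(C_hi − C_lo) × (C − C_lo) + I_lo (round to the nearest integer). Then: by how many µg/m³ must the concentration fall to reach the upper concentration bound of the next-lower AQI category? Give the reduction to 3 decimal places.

26.385

PM2.5: row 332.269–400.569 (AQI 151–200). (200−151)·(358.653−332.269)/(400.569−332.269) + 151 = 49·26.384/68.300 + 151 ≈ 169.93 → 170.
Current AQI 170 is in the Unhealthy range (151–200). The next-lower category tops out at AQI 150, whose upper concentration bound is 332.268 µg/m³.
Reduction needed = 358.653 − 332.268 = 26.385 µg/m³.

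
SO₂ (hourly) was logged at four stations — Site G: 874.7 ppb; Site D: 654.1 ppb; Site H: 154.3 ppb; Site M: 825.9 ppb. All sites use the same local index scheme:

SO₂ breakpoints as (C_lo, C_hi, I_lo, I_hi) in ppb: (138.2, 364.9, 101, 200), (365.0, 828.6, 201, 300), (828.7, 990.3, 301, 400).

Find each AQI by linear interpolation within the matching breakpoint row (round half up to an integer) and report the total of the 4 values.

Site G: 874.7 lies in 828.7–990.3, so I_lo=301, I_hi=400, C_lo=828.7, C_hi=990.3.
(400−301)/(990.3−828.7) × (874.7−828.7) + 301 = 99/161.6 × 46.0 + 301 ≈ 329.18 → 329.
Site D: 654.1 ∈ [365.0, 828.6] ↔ index [201, 300].
201 + (654.1−365.0)·(300−201)/(828.6−365.0) = 201 + 289.1·99/463.6 ≈ 262.74, so AQI = 263.
Site H 154.3: bracket 138.2–364.9 → index 101–200; slope 99/226.7, offset 16.1.
AQI = 101 + 99/226.7·16.1 ≈ 108.03 ⇒ 108.
Site M 825.9: bracket 365.0–828.6 → index 201–300; slope 99/463.6, offset 460.9.
AQI = 201 + 99/463.6·460.9 ≈ 299.42 ⇒ 299.
AQIs: Site G=329, Site D=263, Site H=108, Site M=299. Sum = 329 + 263 + 108 + 299 = 999.

999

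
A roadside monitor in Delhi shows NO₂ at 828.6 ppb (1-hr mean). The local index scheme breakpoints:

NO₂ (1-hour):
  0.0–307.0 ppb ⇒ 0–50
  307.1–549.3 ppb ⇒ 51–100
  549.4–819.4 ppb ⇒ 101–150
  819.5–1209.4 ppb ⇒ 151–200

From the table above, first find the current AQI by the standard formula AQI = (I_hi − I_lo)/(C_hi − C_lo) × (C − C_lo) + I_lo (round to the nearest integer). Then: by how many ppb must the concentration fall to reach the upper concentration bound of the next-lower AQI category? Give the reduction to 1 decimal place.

9.2

NO₂: 828.6 lies in 819.5–1209.4, so I_lo=151, I_hi=200, C_lo=819.5, C_hi=1209.4.
(200−151)/(1209.4−819.5) × (828.6−819.5) + 151 = 49/389.9 × 9.1 + 151 ≈ 152.14 → 152.
Current AQI 152 is in the Unhealthy range (151–200). The next-lower category tops out at AQI 150, whose upper concentration bound is 819.4 ppb.
Reduction needed = 828.6 − 819.4 = 9.2 ppb.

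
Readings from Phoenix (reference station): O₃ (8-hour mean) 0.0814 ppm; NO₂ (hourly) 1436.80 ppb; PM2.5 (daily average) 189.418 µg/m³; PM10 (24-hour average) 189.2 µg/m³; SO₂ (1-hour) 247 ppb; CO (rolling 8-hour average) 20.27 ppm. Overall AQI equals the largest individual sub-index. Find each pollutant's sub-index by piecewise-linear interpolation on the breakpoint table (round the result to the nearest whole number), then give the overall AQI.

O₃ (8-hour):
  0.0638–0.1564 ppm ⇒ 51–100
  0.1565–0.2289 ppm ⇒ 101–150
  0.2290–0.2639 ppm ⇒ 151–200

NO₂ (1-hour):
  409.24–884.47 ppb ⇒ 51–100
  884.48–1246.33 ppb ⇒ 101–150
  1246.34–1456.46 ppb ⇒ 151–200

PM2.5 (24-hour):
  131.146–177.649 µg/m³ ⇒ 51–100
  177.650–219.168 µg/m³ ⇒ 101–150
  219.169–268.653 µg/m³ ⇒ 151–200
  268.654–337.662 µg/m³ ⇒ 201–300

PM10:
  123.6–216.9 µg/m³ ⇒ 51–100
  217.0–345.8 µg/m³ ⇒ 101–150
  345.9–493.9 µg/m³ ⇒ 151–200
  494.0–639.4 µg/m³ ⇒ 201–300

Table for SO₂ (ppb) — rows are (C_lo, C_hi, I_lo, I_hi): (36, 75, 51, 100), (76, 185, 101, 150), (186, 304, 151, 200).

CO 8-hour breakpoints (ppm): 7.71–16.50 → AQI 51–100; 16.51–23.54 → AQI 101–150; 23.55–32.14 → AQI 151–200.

195

O₃: 0.0814 lies in 0.0638–0.1564, so I_lo=51, I_hi=100, C_lo=0.0638, C_hi=0.1564.
(100−51)/(0.1564−0.0638) × (0.0814−0.0638) + 51 = 49/0.0926 × 0.0176 + 51 ≈ 60.31 → 60.
NO₂: 1436.80 ∈ [1246.34, 1456.46] ↔ index [151, 200].
151 + (1436.80−1246.34)·(200−151)/(1456.46−1246.34) = 151 + 190.46·49/210.12 ≈ 195.42, so AQI = 195.
PM2.5: row 177.650–219.168 (AQI 101–150). (150−101)·(189.418−177.650)/(219.168−177.650) + 101 = 49·11.768/41.518 + 101 ≈ 114.89 → 115.
PM10: row 123.6–216.9 (AQI 51–100). (100−51)·(189.2−123.6)/(216.9−123.6) + 51 = 49·65.6/93.3 + 51 ≈ 85.45 → 85.
SO₂: 247 lies in 186–304, so I_lo=151, I_hi=200, C_lo=186, C_hi=304.
(200−151)/(304−186) × (247−186) + 151 = 49/118 × 61 + 151 ≈ 176.33 → 176.
CO: 20.27 lies in 16.51–23.54, so I_lo=101, I_hi=150, C_lo=16.51, C_hi=23.54.
(150−101)/(23.54−16.51) × (20.27−16.51) + 101 = 49/7.03 × 3.76 + 101 ≈ 127.21 → 127.
Sub-indices: O₃→60, NO₂→195, PM2.5→115, PM10→85, SO₂→176, CO→127. Overall AQI = max = 195; dominant pollutant is NO₂.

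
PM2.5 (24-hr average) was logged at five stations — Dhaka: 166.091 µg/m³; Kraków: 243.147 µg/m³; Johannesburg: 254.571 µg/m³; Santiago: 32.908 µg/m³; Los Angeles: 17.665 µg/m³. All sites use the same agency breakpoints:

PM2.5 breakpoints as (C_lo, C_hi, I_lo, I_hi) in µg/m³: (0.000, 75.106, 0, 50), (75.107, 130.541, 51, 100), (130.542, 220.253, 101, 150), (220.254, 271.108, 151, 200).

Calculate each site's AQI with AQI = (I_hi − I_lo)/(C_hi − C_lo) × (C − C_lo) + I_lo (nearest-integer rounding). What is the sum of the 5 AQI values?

511

Dhaka: 166.091 lies in 130.542–220.253, so I_lo=101, I_hi=150, C_lo=130.542, C_hi=220.253.
(150−101)/(220.253−130.542) × (166.091−130.542) + 101 = 49/89.711 × 35.549 + 101 ≈ 120.42 → 120.
Kraków: row 220.254–271.108 (AQI 151–200). (200−151)·(243.147−220.254)/(271.108−220.254) + 151 = 49·22.893/50.854 + 151 ≈ 173.06 → 173.
Johannesburg: 254.571 lies in 220.254–271.108, so I_lo=151, I_hi=200, C_lo=220.254, C_hi=271.108.
(200−151)/(271.108−220.254) × (254.571−220.254) + 151 = 49/50.854 × 34.317 + 151 ≈ 184.07 → 184.
Santiago 32.908: bracket 0.000–75.106 → index 0–50; slope 50/75.106, offset 32.908.
AQI = 0 + 50/75.106·32.908 ≈ 21.91 ⇒ 22.
Los Angeles 17.665: bracket 0.000–75.106 → index 0–50; slope 50/75.106, offset 17.665.
AQI = 0 + 50/75.106·17.665 ≈ 11.76 ⇒ 12.
AQIs: Dhaka=120, Kraków=173, Johannesburg=184, Santiago=22, Los Angeles=12. Sum = 120 + 173 + 184 + 22 + 12 = 511.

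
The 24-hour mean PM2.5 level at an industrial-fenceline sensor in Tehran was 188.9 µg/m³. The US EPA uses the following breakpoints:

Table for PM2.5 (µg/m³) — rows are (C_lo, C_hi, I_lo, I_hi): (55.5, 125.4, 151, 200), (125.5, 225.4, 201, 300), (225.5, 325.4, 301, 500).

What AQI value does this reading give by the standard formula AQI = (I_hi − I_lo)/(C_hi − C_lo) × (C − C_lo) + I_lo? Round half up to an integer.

PM2.5: 188.9 ∈ [125.5, 225.4] ↔ index [201, 300].
201 + (188.9−125.5)·(300−201)/(225.4−125.5) = 201 + 63.4·99/99.9 ≈ 263.83, so AQI = 264.

264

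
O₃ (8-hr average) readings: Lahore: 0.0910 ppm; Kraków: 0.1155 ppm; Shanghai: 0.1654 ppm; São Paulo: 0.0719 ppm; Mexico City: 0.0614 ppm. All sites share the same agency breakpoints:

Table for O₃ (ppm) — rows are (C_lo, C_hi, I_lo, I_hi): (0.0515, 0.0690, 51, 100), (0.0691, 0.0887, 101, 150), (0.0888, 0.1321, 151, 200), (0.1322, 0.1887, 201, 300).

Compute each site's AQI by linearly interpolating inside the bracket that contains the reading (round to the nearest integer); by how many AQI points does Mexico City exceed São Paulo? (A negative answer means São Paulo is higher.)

-29

Lahore: 0.0910 ∈ [0.0888, 0.1321] ↔ index [151, 200].
151 + (0.0910−0.0888)·(200−151)/(0.1321−0.0888) = 151 + 0.0022·49/0.0433 ≈ 153.49, so AQI = 153.
Kraków: row 0.0888–0.1321 (AQI 151–200). (200−151)·(0.1155−0.0888)/(0.1321−0.0888) + 151 = 49·0.0267/0.0433 + 151 ≈ 181.21 → 181.
Shanghai 0.1654: bracket 0.1322–0.1887 → index 201–300; slope 99/0.0565, offset 0.0332.
AQI = 201 + 99/0.0565·0.0332 ≈ 259.17 ⇒ 259.
São Paulo 0.0719: bracket 0.0691–0.0887 → index 101–150; slope 49/0.0196, offset 0.0028.
AQI = 101 + 49/0.0196·0.0028 ≈ 108.00 ⇒ 108.
Mexico City: 0.0614 ∈ [0.0515, 0.0690] ↔ index [51, 100].
51 + (0.0614−0.0515)·(100−51)/(0.0690−0.0515) = 51 + 0.0099·49/0.0175 ≈ 78.72, so AQI = 79.
AQIs: Lahore=153, Kraków=181, Shanghai=259, São Paulo=108, Mexico City=79. Mexico City (79) − São Paulo (108) = -29.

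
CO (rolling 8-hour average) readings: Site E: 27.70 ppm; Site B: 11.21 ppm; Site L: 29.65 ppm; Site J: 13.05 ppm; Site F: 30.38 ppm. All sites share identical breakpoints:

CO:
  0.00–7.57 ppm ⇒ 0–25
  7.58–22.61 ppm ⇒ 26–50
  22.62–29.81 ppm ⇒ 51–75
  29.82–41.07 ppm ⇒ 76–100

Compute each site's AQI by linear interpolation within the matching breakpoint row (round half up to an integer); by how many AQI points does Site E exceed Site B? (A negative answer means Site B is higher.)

Site E: 27.70 lies in 22.62–29.81, so I_lo=51, I_hi=75, C_lo=22.62, C_hi=29.81.
(75−51)/(29.81−22.62) × (27.70−22.62) + 51 = 24/7.19 × 5.08 + 51 ≈ 67.96 → 68.
Site B: 11.21 lies in 7.58–22.61, so I_lo=26, I_hi=50, C_lo=7.58, C_hi=22.61.
(50−26)/(22.61−7.58) × (11.21−7.58) + 26 = 24/15.03 × 3.63 + 26 ≈ 31.80 → 32.
Site L 29.65: bracket 22.62–29.81 → index 51–75; slope 24/7.19, offset 7.03.
AQI = 51 + 24/7.19·7.03 ≈ 74.47 ⇒ 74.
Site J 13.05: bracket 7.58–22.61 → index 26–50; slope 24/15.03, offset 5.47.
AQI = 26 + 24/15.03·5.47 ≈ 34.73 ⇒ 35.
Site F: 30.38 lies in 29.82–41.07, so I_lo=76, I_hi=100, C_lo=29.82, C_hi=41.07.
(100−76)/(41.07−29.82) × (30.38−29.82) + 76 = 24/11.25 × 0.56 + 76 ≈ 77.19 → 77.
AQIs: Site E=68, Site B=32, Site L=74, Site J=35, Site F=77. Site E (68) − Site B (32) = 36.

36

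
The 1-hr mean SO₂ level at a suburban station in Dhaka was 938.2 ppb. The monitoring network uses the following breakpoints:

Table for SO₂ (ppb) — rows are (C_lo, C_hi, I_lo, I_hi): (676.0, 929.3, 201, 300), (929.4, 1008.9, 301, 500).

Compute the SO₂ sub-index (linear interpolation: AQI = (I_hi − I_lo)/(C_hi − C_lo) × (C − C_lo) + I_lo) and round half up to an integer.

SO₂: row 929.4–1008.9 (AQI 301–500). (500−301)·(938.2−929.4)/(1008.9−929.4) + 301 = 199·8.8/79.5 + 301 ≈ 323.03 → 323.
AQI 323 falls in the Hazardous category.

323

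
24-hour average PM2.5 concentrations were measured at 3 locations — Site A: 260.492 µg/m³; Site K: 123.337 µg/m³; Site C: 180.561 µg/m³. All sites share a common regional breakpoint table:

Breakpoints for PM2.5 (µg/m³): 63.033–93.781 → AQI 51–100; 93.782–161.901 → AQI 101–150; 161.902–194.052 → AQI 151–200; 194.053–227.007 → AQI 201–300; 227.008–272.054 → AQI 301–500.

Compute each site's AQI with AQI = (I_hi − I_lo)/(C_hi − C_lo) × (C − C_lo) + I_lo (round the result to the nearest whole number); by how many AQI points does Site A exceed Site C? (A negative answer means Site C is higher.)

Site A: 260.492 lies in 227.008–272.054, so I_lo=301, I_hi=500, C_lo=227.008, C_hi=272.054.
(500−301)/(272.054−227.008) × (260.492−227.008) + 301 = 199/45.046 × 33.484 + 301 ≈ 448.92 → 449.
Site K: 123.337 ∈ [93.782, 161.901] ↔ index [101, 150].
101 + (123.337−93.782)·(150−101)/(161.901−93.782) = 101 + 29.555·49/68.119 ≈ 122.26, so AQI = 122.
Site C 180.561: bracket 161.902–194.052 → index 151–200; slope 49/32.150, offset 18.659.
AQI = 151 + 49/32.150·18.659 ≈ 179.44 ⇒ 179.
AQIs: Site A=449, Site K=122, Site C=179. Site A (449) − Site C (179) = 270.

270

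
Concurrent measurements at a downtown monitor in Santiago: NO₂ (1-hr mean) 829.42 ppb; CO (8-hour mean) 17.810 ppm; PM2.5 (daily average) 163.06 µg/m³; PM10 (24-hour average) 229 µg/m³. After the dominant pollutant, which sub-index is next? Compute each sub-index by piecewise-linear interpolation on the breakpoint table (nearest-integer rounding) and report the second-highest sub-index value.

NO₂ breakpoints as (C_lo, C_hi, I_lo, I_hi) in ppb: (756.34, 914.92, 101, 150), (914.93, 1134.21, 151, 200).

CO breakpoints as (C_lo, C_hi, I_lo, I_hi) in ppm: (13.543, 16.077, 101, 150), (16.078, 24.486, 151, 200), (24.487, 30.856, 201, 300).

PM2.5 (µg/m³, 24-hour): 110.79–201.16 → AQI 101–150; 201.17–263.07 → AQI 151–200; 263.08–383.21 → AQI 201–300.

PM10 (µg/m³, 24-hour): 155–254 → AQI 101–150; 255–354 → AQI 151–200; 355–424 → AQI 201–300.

NO₂: row 756.34–914.92 (AQI 101–150). (150−101)·(829.42−756.34)/(914.92−756.34) + 101 = 49·73.08/158.58 + 101 ≈ 123.58 → 124.
CO: 17.810 ∈ [16.078, 24.486] ↔ index [151, 200].
151 + (17.810−16.078)·(200−151)/(24.486−16.078) = 151 + 1.732·49/8.408 ≈ 161.09, so AQI = 161.
PM2.5: 163.06 lies in 110.79–201.16, so I_lo=101, I_hi=150, C_lo=110.79, C_hi=201.16.
(150−101)/(201.16−110.79) × (163.06−110.79) + 101 = 49/90.37 × 52.27 + 101 ≈ 129.34 → 129.
PM10: 229 lies in 155–254, so I_lo=101, I_hi=150, C_lo=155, C_hi=254.
(150−101)/(254−155) × (229−155) + 101 = 49/99 × 74 + 101 ≈ 137.63 → 138.
Sub-indices: NO₂→124, CO→161, PM2.5→129, PM10→138. Ranked high→low: 161, 138, 129, 124. Second-highest sub-index = 138.

138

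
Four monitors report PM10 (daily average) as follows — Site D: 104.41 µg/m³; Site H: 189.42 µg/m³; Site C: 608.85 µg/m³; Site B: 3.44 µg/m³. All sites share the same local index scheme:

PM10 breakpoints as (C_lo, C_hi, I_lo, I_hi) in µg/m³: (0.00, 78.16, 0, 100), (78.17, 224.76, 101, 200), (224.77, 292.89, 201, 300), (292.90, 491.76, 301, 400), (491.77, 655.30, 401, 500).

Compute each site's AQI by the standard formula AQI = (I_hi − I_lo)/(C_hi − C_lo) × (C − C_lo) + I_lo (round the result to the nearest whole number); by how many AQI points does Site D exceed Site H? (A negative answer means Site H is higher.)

-57

Site D: 104.41 ∈ [78.17, 224.76] ↔ index [101, 200].
101 + (104.41−78.17)·(200−101)/(224.76−78.17) = 101 + 26.24·99/146.59 ≈ 118.72, so AQI = 119.
Site H 189.42: bracket 78.17–224.76 → index 101–200; slope 99/146.59, offset 111.25.
AQI = 101 + 99/146.59·111.25 ≈ 176.13 ⇒ 176.
Site C: 608.85 lies in 491.77–655.30, so I_lo=401, I_hi=500, C_lo=491.77, C_hi=655.30.
(500−401)/(655.30−491.77) × (608.85−491.77) + 401 = 99/163.53 × 117.08 + 401 ≈ 471.88 → 472.
Site B: 3.44 lies in 0.00–78.16, so I_lo=0, I_hi=100, C_lo=0.00, C_hi=78.16.
(100−0)/(78.16−0.00) × (3.44−0.00) + 0 = 100/78.16 × 3.44 + 0 ≈ 4.40 → 4.
AQIs: Site D=119, Site H=176, Site C=472, Site B=4. Site D (119) − Site H (176) = -57.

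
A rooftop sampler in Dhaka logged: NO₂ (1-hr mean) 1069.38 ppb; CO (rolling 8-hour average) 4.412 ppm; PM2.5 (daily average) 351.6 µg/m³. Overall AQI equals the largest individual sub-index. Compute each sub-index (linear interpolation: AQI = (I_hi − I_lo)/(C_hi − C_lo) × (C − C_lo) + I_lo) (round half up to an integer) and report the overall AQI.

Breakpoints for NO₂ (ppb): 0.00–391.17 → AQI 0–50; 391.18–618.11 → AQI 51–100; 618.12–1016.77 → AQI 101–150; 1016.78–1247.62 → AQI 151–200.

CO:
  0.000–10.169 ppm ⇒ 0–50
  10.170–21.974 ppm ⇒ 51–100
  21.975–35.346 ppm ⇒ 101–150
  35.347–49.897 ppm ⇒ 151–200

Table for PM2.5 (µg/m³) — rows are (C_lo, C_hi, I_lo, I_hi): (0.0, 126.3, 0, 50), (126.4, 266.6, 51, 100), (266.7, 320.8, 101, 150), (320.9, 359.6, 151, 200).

190

NO₂: row 1016.78–1247.62 (AQI 151–200). (200−151)·(1069.38−1016.78)/(1247.62−1016.78) + 151 = 49·52.60/230.84 + 151 ≈ 162.17 → 162.
CO: 4.412 ∈ [0.000, 10.169] ↔ index [0, 50].
0 + (4.412−0.000)·(50−0)/(10.169−0.000) = 0 + 4.412·50/10.169 ≈ 21.69, so AQI = 22.
PM2.5: 351.6 ∈ [320.9, 359.6] ↔ index [151, 200].
151 + (351.6−320.9)·(200−151)/(359.6−320.9) = 151 + 30.7·49/38.7 ≈ 189.87, so AQI = 190.
Sub-indices: NO₂→162, CO→22, PM2.5→190. Overall AQI = max = 190; dominant pollutant is PM2.5.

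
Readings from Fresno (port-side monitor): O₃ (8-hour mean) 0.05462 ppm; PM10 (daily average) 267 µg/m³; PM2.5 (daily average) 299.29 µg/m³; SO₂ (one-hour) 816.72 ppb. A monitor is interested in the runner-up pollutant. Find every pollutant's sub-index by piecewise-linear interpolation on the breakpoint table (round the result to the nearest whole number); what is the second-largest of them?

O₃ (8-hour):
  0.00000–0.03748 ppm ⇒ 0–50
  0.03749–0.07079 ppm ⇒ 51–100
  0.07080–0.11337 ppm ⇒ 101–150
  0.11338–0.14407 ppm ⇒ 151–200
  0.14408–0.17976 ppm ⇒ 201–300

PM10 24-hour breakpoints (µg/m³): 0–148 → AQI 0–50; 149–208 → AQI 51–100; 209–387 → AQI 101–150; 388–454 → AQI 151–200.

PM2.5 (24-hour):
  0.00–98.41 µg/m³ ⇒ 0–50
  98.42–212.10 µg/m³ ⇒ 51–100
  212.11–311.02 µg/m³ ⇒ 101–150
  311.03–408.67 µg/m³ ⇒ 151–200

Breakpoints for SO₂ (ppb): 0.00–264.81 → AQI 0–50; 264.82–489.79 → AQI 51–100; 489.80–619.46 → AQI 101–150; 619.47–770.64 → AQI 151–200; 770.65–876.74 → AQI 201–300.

O₃: 0.05462 lies in 0.03749–0.07079, so I_lo=51, I_hi=100, C_lo=0.03749, C_hi=0.07079.
(100−51)/(0.07079−0.03749) × (0.05462−0.03749) + 51 = 49/0.03330 × 0.01713 + 51 ≈ 76.21 → 76.
PM10: 267 ∈ [209, 387] ↔ index [101, 150].
101 + (267−209)·(150−101)/(387−209) = 101 + 58·49/178 ≈ 116.97, so AQI = 117.
PM2.5: 299.29 ∈ [212.11, 311.02] ↔ index [101, 150].
101 + (299.29−212.11)·(150−101)/(311.02−212.11) = 101 + 87.18·49/98.91 ≈ 144.19, so AQI = 144.
SO₂: row 770.65–876.74 (AQI 201–300). (300−201)·(816.72−770.65)/(876.74−770.65) + 201 = 99·46.07/106.09 + 201 ≈ 243.99 → 244.
Sub-indices: O₃→76, PM10→117, PM2.5→144, SO₂→244. Ranked high→low: 244, 144, 117, 76. Second-highest sub-index = 144.

144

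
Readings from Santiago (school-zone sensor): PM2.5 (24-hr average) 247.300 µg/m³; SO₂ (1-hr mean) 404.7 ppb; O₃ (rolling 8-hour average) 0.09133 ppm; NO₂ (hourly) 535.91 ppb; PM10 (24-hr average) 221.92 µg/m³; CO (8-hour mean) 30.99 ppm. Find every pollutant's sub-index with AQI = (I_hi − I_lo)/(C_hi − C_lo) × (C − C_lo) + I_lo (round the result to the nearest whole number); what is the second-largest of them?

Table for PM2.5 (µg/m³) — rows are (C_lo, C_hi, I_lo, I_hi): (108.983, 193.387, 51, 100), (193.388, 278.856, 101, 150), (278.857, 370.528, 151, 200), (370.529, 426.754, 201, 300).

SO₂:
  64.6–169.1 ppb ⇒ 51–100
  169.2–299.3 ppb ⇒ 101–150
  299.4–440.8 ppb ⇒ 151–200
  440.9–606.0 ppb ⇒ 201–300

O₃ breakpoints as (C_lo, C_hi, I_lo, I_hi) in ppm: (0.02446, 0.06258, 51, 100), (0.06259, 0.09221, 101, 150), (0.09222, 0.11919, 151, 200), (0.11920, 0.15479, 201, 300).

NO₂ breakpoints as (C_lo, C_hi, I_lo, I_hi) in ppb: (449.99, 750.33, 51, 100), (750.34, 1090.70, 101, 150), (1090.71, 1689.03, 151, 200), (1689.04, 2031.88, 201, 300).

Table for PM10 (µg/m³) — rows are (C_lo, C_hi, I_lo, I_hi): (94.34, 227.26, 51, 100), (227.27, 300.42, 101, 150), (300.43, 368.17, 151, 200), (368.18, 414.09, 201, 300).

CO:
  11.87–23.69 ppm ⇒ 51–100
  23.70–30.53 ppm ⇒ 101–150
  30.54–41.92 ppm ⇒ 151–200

PM2.5: 247.300 ∈ [193.388, 278.856] ↔ index [101, 150].
101 + (247.300−193.388)·(150−101)/(278.856−193.388) = 101 + 53.912·49/85.468 ≈ 131.91, so AQI = 132.
SO₂ 404.7: bracket 299.4–440.8 → index 151–200; slope 49/141.4, offset 105.3.
AQI = 151 + 49/141.4·105.3 ≈ 187.49 ⇒ 187.
O₃: row 0.06259–0.09221 (AQI 101–150). (150−101)·(0.09133−0.06259)/(0.09221−0.06259) + 101 = 49·0.02874/0.02962 + 101 ≈ 148.54 → 149.
NO₂ 535.91: bracket 449.99–750.33 → index 51–100; slope 49/300.34, offset 85.92.
AQI = 51 + 49/300.34·85.92 ≈ 65.02 ⇒ 65.
PM10: row 94.34–227.26 (AQI 51–100). (100−51)·(221.92−94.34)/(227.26−94.34) + 51 = 49·127.58/132.92 + 51 ≈ 98.03 → 98.
CO: 30.99 ∈ [30.54, 41.92] ↔ index [151, 200].
151 + (30.99−30.54)·(200−151)/(41.92−30.54) = 151 + 0.45·49/11.38 ≈ 152.94, so AQI = 153.
Sub-indices: PM2.5→132, SO₂→187, O₃→149, NO₂→65, PM10→98, CO→153. Ranked high→low: 187, 153, 149, 132, 98, 65. Second-highest sub-index = 153.

153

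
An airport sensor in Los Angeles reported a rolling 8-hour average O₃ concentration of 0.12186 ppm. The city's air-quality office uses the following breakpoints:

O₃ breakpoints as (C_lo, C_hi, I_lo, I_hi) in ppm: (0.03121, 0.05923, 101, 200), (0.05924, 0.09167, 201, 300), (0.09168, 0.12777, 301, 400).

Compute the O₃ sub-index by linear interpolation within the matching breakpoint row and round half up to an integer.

O₃: 0.12186 lies in 0.09168–0.12777, so I_lo=301, I_hi=400, C_lo=0.09168, C_hi=0.12777.
(400−301)/(0.12777−0.09168) × (0.12186−0.09168) + 301 = 99/0.03609 × 0.03018 + 301 ≈ 383.79 → 384.

384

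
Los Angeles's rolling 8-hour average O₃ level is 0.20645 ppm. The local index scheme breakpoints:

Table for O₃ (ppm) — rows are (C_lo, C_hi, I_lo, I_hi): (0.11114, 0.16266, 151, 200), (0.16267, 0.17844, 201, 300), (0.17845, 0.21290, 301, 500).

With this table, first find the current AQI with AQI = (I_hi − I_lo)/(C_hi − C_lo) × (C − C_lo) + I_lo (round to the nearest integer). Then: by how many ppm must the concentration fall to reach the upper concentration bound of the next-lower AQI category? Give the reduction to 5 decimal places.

0.02801

O₃: row 0.17845–0.21290 (AQI 301–500). (500−301)·(0.20645−0.17845)/(0.21290−0.17845) + 301 = 199·0.02800/0.03445 + 301 ≈ 462.74 → 463.
Current AQI 463 is in the Hazardous range (301–500). The next-lower category tops out at AQI 300, whose upper concentration bound is 0.17844 ppm.
Reduction needed = 0.20645 − 0.17844 = 0.02801 ppm.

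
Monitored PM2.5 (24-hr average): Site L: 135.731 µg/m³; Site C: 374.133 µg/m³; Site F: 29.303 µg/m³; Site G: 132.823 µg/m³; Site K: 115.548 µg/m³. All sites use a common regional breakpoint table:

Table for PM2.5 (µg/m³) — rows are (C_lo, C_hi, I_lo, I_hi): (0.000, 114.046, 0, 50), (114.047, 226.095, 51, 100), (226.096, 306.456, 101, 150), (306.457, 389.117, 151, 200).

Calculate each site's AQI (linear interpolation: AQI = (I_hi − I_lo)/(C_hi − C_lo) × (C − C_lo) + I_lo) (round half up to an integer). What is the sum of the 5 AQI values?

375

Site L: 135.731 lies in 114.047–226.095, so I_lo=51, I_hi=100, C_lo=114.047, C_hi=226.095.
(100−51)/(226.095−114.047) × (135.731−114.047) + 51 = 49/112.048 × 21.684 + 51 ≈ 60.48 → 60.
Site C: row 306.457–389.117 (AQI 151–200). (200−151)·(374.133−306.457)/(389.117−306.457) + 151 = 49·67.676/82.660 + 151 ≈ 191.12 → 191.
Site F: 29.303 lies in 0.000–114.046, so I_lo=0, I_hi=50, C_lo=0.000, C_hi=114.046.
(50−0)/(114.046−0.000) × (29.303−0.000) + 0 = 50/114.046 × 29.303 + 0 ≈ 12.85 → 13.
Site G: row 114.047–226.095 (AQI 51–100). (100−51)·(132.823−114.047)/(226.095−114.047) + 51 = 49·18.776/112.048 + 51 ≈ 59.21 → 59.
Site K: 115.548 lies in 114.047–226.095, so I_lo=51, I_hi=100, C_lo=114.047, C_hi=226.095.
(100−51)/(226.095−114.047) × (115.548−114.047) + 51 = 49/112.048 × 1.501 + 51 ≈ 51.66 → 52.
AQIs: Site L=60, Site C=191, Site F=13, Site G=59, Site K=52. Sum = 60 + 191 + 13 + 59 + 52 = 375.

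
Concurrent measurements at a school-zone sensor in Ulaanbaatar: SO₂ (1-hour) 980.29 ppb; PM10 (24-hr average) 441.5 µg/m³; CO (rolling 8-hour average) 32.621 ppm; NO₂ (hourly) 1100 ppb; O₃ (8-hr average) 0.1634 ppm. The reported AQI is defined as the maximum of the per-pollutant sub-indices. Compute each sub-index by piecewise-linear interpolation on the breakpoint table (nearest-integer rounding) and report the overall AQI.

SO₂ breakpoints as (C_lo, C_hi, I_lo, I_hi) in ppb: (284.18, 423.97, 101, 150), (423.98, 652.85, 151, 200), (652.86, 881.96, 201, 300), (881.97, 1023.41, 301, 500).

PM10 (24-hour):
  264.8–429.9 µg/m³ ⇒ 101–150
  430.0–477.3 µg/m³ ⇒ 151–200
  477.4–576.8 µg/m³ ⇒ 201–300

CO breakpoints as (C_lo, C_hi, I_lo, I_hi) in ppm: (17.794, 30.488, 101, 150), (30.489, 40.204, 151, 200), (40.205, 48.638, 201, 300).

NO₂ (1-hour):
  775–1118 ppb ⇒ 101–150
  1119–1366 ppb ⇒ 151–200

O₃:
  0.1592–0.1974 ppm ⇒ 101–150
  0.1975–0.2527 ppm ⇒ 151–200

SO₂: 980.29 lies in 881.97–1023.41, so I_lo=301, I_hi=500, C_lo=881.97, C_hi=1023.41.
(500−301)/(1023.41−881.97) × (980.29−881.97) + 301 = 199/141.44 × 98.32 + 301 ≈ 439.33 → 439.
PM10 441.5: bracket 430.0–477.3 → index 151–200; slope 49/47.3, offset 11.5.
AQI = 151 + 49/47.3·11.5 ≈ 162.91 ⇒ 163.
CO: 32.621 lies in 30.489–40.204, so I_lo=151, I_hi=200, C_lo=30.489, C_hi=40.204.
(200−151)/(40.204−30.489) × (32.621−30.489) + 151 = 49/9.715 × 2.132 + 151 ≈ 161.75 → 162.
NO₂ 1100: bracket 775–1118 → index 101–150; slope 49/343, offset 325.
AQI = 101 + 49/343·325 ≈ 147.43 ⇒ 147.
O₃: 0.1634 lies in 0.1592–0.1974, so I_lo=101, I_hi=150, C_lo=0.1592, C_hi=0.1974.
(150−101)/(0.1974−0.1592) × (0.1634−0.1592) + 101 = 49/0.0382 × 0.0042 + 101 ≈ 106.39 → 106.
Sub-indices: SO₂→439, PM10→163, CO→162, NO₂→147, O₃→106. Overall AQI = max = 439; dominant pollutant is SO₂.

439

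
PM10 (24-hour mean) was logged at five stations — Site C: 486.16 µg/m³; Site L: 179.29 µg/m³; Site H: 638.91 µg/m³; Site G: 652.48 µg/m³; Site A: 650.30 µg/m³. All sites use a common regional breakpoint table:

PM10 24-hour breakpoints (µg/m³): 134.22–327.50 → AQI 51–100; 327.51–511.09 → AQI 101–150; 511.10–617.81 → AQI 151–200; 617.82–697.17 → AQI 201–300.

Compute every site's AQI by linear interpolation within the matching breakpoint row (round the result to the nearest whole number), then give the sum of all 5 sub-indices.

918

Site C: row 327.51–511.09 (AQI 101–150). (150−101)·(486.16−327.51)/(511.09−327.51) + 101 = 49·158.65/183.58 + 101 ≈ 143.35 → 143.
Site L: 179.29 lies in 134.22–327.50, so I_lo=51, I_hi=100, C_lo=134.22, C_hi=327.50.
(100−51)/(327.50−134.22) × (179.29−134.22) + 51 = 49/193.28 × 45.07 + 51 ≈ 62.43 → 62.
Site H: 638.91 ∈ [617.82, 697.17] ↔ index [201, 300].
201 + (638.91−617.82)·(300−201)/(697.17−617.82) = 201 + 21.09·99/79.35 ≈ 227.31, so AQI = 227.
Site G 652.48: bracket 617.82–697.17 → index 201–300; slope 99/79.35, offset 34.66.
AQI = 201 + 99/79.35·34.66 ≈ 244.24 ⇒ 244.
Site A: 650.30 lies in 617.82–697.17, so I_lo=201, I_hi=300, C_lo=617.82, C_hi=697.17.
(300−201)/(697.17−617.82) × (650.30−617.82) + 201 = 99/79.35 × 32.48 + 201 ≈ 241.52 → 242.
AQIs: Site C=143, Site L=62, Site H=227, Site G=244, Site A=242. Sum = 143 + 62 + 227 + 244 + 242 = 918.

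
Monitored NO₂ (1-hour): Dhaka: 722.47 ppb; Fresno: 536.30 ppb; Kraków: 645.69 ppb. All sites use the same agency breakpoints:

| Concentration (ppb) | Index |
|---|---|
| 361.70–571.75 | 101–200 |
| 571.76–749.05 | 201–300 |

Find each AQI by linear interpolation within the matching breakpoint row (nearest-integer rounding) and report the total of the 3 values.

Dhaka: row 571.76–749.05 (AQI 201–300). (300−201)·(722.47−571.76)/(749.05−571.76) + 201 = 99·150.71/177.29 + 201 ≈ 285.16 → 285.
Fresno: row 361.70–571.75 (AQI 101–200). (200−101)·(536.30−361.70)/(571.75−361.70) + 101 = 99·174.60/210.05 + 101 ≈ 183.29 → 183.
Kraków: 645.69 lies in 571.76–749.05, so I_lo=201, I_hi=300, C_lo=571.76, C_hi=749.05.
(300−201)/(749.05−571.76) × (645.69−571.76) + 201 = 99/177.29 × 73.93 + 201 ≈ 242.28 → 242.
AQIs: Dhaka=285, Fresno=183, Kraków=242. Sum = 285 + 183 + 242 = 710.

710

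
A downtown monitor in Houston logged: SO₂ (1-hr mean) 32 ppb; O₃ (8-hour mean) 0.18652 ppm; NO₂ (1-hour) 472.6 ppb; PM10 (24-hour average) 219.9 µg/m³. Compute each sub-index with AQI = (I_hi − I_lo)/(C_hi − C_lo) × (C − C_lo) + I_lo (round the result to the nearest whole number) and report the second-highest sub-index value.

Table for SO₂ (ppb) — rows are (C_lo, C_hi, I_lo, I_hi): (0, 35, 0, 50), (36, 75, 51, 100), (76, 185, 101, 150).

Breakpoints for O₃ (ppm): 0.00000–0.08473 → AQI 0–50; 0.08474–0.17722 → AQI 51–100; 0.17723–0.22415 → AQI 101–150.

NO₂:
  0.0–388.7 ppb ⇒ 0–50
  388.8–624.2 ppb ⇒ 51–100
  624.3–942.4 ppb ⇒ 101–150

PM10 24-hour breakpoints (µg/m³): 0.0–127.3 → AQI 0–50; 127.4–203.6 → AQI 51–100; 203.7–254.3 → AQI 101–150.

SO₂ 32: bracket 0–35 → index 0–50; slope 50/35, offset 32.
AQI = 0 + 50/35·32 ≈ 45.71 ⇒ 46.
O₃: row 0.17723–0.22415 (AQI 101–150). (150−101)·(0.18652−0.17723)/(0.22415−0.17723) + 101 = 49·0.00929/0.04692 + 101 ≈ 110.70 → 111.
NO₂: row 388.8–624.2 (AQI 51–100). (100−51)·(472.6−388.8)/(624.2−388.8) + 51 = 49·83.8/235.4 + 51 ≈ 68.44 → 68.
PM10: 219.9 ∈ [203.7, 254.3] ↔ index [101, 150].
101 + (219.9−203.7)·(150−101)/(254.3−203.7) = 101 + 16.2·49/50.6 ≈ 116.69, so AQI = 117.
Sub-indices: SO₂→46, O₃→111, NO₂→68, PM10→117. Ranked high→low: 117, 111, 68, 46. Second-highest sub-index = 111.

111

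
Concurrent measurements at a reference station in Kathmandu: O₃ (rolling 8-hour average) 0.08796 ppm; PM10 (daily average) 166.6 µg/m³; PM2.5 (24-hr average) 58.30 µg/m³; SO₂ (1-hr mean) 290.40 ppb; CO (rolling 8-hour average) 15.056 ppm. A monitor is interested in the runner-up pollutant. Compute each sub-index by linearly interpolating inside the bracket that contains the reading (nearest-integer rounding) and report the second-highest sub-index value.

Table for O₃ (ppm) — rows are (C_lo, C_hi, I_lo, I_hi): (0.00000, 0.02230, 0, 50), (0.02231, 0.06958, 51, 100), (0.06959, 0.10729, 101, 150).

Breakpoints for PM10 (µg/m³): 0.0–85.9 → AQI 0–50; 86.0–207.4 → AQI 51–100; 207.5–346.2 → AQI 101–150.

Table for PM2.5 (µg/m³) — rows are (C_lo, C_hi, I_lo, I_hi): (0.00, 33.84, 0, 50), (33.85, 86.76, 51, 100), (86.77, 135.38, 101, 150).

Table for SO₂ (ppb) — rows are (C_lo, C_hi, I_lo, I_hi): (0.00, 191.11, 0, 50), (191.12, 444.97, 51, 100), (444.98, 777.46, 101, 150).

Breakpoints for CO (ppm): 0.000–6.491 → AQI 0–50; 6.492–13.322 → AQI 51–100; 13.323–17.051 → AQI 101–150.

124

O₃ 0.08796: bracket 0.06959–0.10729 → index 101–150; slope 49/0.03770, offset 0.01837.
AQI = 101 + 49/0.03770·0.01837 ≈ 124.88 ⇒ 125.
PM10: row 86.0–207.4 (AQI 51–100). (100−51)·(166.6−86.0)/(207.4−86.0) + 51 = 49·80.6/121.4 + 51 ≈ 83.53 → 84.
PM2.5: 58.30 ∈ [33.85, 86.76] ↔ index [51, 100].
51 + (58.30−33.85)·(100−51)/(86.76−33.85) = 51 + 24.45·49/52.91 ≈ 73.64, so AQI = 74.
SO₂: row 191.12–444.97 (AQI 51–100). (100−51)·(290.40−191.12)/(444.97−191.12) + 51 = 49·99.28/253.85 + 51 ≈ 70.16 → 70.
CO: row 13.323–17.051 (AQI 101–150). (150−101)·(15.056−13.323)/(17.051−13.323) + 101 = 49·1.733/3.728 + 101 ≈ 123.78 → 124.
Sub-indices: O₃→125, PM10→84, PM2.5→74, SO₂→70, CO→124. Ranked high→low: 125, 124, 84, 74, 70. Second-highest sub-index = 124.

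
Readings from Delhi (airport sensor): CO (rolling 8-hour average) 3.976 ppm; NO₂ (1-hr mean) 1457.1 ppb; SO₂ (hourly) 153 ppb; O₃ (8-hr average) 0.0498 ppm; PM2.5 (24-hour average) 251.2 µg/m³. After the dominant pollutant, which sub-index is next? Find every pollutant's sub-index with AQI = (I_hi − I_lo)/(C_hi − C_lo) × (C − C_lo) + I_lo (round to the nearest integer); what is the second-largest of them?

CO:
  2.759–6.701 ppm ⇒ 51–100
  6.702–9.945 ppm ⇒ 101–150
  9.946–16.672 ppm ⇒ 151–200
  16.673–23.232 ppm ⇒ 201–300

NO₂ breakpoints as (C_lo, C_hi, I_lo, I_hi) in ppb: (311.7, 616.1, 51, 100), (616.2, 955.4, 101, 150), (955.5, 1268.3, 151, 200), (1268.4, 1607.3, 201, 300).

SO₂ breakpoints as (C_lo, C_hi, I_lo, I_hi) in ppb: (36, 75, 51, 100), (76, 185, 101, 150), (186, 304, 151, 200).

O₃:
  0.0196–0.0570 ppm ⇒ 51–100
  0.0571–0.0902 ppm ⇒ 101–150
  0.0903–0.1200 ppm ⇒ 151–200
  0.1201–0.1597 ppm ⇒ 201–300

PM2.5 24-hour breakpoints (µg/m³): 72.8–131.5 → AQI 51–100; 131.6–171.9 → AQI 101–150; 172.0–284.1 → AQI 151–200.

CO: 3.976 lies in 2.759–6.701, so I_lo=51, I_hi=100, C_lo=2.759, C_hi=6.701.
(100−51)/(6.701−2.759) × (3.976−2.759) + 51 = 49/3.942 × 1.217 + 51 ≈ 66.13 → 66.
NO₂: 1457.1 lies in 1268.4–1607.3, so I_lo=201, I_hi=300, C_lo=1268.4, C_hi=1607.3.
(300−201)/(1607.3−1268.4) × (1457.1−1268.4) + 201 = 99/338.9 × 188.7 + 201 ≈ 256.12 → 256.
SO₂: 153 lies in 76–185, so I_lo=101, I_hi=150, C_lo=76, C_hi=185.
(150−101)/(185−76) × (153−76) + 101 = 49/109 × 77 + 101 ≈ 135.61 → 136.
O₃: 0.0498 ∈ [0.0196, 0.0570] ↔ index [51, 100].
51 + (0.0498−0.0196)·(100−51)/(0.0570−0.0196) = 51 + 0.0302·49/0.0374 ≈ 90.57, so AQI = 91.
PM2.5: 251.2 lies in 172.0–284.1, so I_lo=151, I_hi=200, C_lo=172.0, C_hi=284.1.
(200−151)/(284.1−172.0) × (251.2−172.0) + 151 = 49/112.1 × 79.2 + 151 ≈ 185.62 → 186.
Sub-indices: CO→66, NO₂→256, SO₂→136, O₃→91, PM2.5→186. Ranked high→low: 256, 186, 136, 91, 66. Second-highest sub-index = 186.

186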